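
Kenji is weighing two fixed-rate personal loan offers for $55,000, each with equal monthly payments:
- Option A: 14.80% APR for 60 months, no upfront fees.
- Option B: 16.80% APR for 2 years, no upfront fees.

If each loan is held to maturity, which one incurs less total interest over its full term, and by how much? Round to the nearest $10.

Option B by $13,020

Option A: monthly rate = 14.8%/12 = 0.0123333; payment = 55,000 × 0.0123333 / (1 − (1+0.0123333)^−60) = $1,302.68.
Total interest on Option A = 60 × $1,302.68 − $55,000 = $23,160.80.
Option B: at 16.80% the monthly rate is 0.0140000, so the payment is 55,000 × 0.0140000 / (1 − 1.0140000^−24) = $2,714.04.
Total interest on Option B = 24 × $2,714.04 − $55,000 = $10,136.96.
Option B is lower by $13,023.84.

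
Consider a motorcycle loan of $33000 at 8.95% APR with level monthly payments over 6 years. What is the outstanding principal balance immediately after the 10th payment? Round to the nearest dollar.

With monthly rate i = 8.95%/12 = 0.0074583, the balance after k of n payments is P · [(1+i)^n − (1+i)^k] / [(1+i)^n − 1].
(1+0.0074583)^72 = 1.70746077 and (1+0.0074583)^10 = 1.07713698, so the balance is 33,000 × (1.70746077 − 1.07713698) / (1.70746077 − 1) = $29,401.89.

$29,402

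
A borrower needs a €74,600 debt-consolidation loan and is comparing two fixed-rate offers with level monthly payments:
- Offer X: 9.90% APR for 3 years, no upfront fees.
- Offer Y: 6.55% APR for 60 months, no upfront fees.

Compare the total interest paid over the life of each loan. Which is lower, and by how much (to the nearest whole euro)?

Offer X by €1,152

Offer X: monthly rate = 9.9%/12 = 0.0082500; payment = 74,600 × 0.0082500 / (1 − (1+0.0082500)^−36) = €2,403.63.
Total interest on Offer X = 36 × €2,403.63 − €74,600 = €11,930.68.
Offer Y: monthly rate = 6.55%/12 = 0.0054583; payment = 74,600 × 0.0054583 / (1 − (1+0.0054583)^−60) = €1,461.38.
Total interest on Offer Y = 60 × €1,461.38 − €74,600 = €13,082.80.
Offer X is lower by €1,152.12.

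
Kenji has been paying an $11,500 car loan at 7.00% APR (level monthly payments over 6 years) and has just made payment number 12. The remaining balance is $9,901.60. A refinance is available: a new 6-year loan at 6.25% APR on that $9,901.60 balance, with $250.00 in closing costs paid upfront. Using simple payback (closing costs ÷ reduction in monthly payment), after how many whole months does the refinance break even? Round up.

Current payment = 11,500 × 7%/12 / (1 − (1+0.0058333)^−72) = $196.06.
Refinanced payment = 9,901.60 × 0.0052083 / (1 − (1+0.0052083)^−72) = $165.27.
Monthly savings = $196.06 − $165.27 = $30.79.
Break-even = $250.00 / $30.79 = 8.12 → 9 months.

9 months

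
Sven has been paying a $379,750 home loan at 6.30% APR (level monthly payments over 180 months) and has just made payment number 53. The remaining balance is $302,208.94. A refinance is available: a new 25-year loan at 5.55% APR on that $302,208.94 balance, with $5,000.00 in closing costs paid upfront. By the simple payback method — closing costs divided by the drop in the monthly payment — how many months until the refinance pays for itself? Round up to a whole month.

4 months

Current payment = 379,750 × 6.3%/12 / (1 − (1+0.0052500)^−180) = $3,266.42.
Refinanced payment = 302,208.94 × 0.0046250 / (1 − (1+0.0046250)^−300) = $1,864.86.
Monthly savings = $3,266.42 − $1,864.86 = $1,401.56.
Break-even = $5,000.00 / $1,401.56 = 3.57 → 4 months.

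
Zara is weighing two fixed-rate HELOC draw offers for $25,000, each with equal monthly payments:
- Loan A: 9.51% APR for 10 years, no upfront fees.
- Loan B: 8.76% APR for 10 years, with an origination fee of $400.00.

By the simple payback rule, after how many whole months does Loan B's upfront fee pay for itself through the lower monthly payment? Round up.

Loan A: monthly rate = 9.51%/12 = 0.0079250; payment = 25,000 × 0.0079250 / (1 − (1+0.0079250)^−120) = $323.63.
Loan B: at 8.76% the monthly rate is 0.0073000, so the payment is 25,000 × 0.0073000 / (1 − 1.0073000^−120) = $313.45.
Monthly savings = $323.63 − $313.45 = $10.18.
Break-even = $400.00 / $10.18 = 39.29 → 40 months.

40 months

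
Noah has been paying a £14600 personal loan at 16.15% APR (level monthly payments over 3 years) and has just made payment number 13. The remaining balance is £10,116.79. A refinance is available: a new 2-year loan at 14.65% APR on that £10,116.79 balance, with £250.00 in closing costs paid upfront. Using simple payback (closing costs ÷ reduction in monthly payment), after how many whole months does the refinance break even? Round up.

10 months

Current payment = 14,600 × 16.15%/12 / (1 − (1+0.0134583)^−36) = £514.37.
Refinanced payment = 10,116.79 × 0.0122083 / (1 − (1+0.0122083)^−24) = £488.85.
Monthly savings = £514.37 − £488.85 = £25.52.
Break-even = £250.00 / £25.52 = 9.80 → 10 months.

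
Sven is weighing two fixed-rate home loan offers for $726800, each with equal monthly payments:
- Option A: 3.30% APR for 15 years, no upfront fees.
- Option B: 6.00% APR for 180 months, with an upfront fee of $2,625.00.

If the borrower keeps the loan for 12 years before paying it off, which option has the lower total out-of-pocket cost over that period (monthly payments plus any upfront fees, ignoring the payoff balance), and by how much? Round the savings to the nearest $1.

Option A by $147,845

Option A: monthly rate = 3.3%/12 = 0.0027500; payment = 726,800 × 0.0027500 / (1 − (1+0.0027500)^−180) = $5,124.68.
Option B: monthly rate = 6%/12 = 0.0050000; payment = 726,800 × 0.0050000 / (1 − (1+0.0050000)^−180) = $6,133.15.
Over 144 months: Option A costs 144 × $5,124.68 = $737,953.92; Option B costs 144 × $6,133.15 + $2,625.00 = $885,798.60.
Option A is cheaper by $885,798.60 − $737,953.92 = $147,844.68.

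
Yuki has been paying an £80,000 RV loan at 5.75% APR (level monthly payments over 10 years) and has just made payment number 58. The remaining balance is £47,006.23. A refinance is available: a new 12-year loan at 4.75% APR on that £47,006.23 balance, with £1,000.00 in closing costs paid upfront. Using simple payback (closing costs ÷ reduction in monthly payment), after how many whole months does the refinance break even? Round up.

3 months

Current payment = 80,000 × 5.75%/12 / (1 − (1+0.0047917)^−120) = £878.15.
Refinanced payment = 47,006.23 × 0.0039583 / (1 − (1+0.0039583)^−144) = £428.88.
Monthly savings = £878.15 − £428.88 = £449.27.
Break-even = £1,000.00 / £449.27 = 2.23 → 3 months.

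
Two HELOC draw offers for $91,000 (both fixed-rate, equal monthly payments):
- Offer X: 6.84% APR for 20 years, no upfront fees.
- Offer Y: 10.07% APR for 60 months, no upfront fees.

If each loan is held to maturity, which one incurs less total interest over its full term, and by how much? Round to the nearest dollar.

Offer X: monthly rate = 6.84%/12 = 0.0057000; payment = 91,000 × 0.0057000 / (1 − (1+0.0057000)^−240) = $696.81.
Total interest on Offer X = 240 × $696.81 − $91,000 = $76,234.40.
Offer Y: at 10.07% the monthly rate is 0.0083917, so the payment is 91,000 × 0.0083917 / (1 − 1.0083917^−60) = $1,936.62.
Total interest on Offer Y = 60 × $1,936.62 − $91,000 = $25,197.20.
Offer Y is lower by $51,037.20.

Offer Y by $51,037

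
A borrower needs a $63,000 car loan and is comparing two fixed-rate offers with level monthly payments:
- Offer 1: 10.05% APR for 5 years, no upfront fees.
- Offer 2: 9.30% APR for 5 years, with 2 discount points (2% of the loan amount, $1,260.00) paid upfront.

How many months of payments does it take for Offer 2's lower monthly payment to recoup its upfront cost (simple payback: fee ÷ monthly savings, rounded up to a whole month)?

55 months

Offer 1: monthly rate = 10.05%/12 = 0.0083750; payment = 63,000 × 0.0083750 / (1 − (1+0.0083750)^−60) = $1,340.11.
Offer 2: monthly rate = 9.3%/12 = 0.0077500; payment = 63,000 × 0.0077500 / (1 − (1+0.0077500)^−60) = $1,316.97.
Monthly savings = $1,340.11 − $1,316.97 = $23.14.
Break-even = $1,260.00 / $23.14 = 54.45 → 55 months.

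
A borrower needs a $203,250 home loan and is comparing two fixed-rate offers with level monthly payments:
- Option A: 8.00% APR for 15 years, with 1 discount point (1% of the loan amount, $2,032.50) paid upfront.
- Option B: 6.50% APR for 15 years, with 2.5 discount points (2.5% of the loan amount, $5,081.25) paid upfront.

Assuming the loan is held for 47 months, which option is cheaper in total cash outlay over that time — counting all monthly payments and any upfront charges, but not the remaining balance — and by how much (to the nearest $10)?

Option B by $5,030

Option A: monthly rate = 8%/12 = 0.0066667; payment = 203,250 × 0.0066667 / (1 − (1+0.0066667)^−180) = $1,942.36.
Option B: monthly rate = 6.5%/12 = 0.0054167; payment = 203,250 × 0.0054167 / (1 − (1+0.0054167)^−180) = $1,770.53.
Over 47 months: Option A costs 47 × $1,942.36 + $2,032.50 = $93,323.42; Option B costs 47 × $1,770.53 + $5,081.25 = $88,296.16.
Option B is cheaper by $93,323.42 − $88,296.16 = $5,027.26.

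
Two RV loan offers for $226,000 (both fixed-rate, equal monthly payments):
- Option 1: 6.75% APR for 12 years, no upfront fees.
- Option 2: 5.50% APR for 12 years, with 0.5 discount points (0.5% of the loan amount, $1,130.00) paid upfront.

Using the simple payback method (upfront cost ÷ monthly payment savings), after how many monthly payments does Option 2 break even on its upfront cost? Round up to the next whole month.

8 months

Option 1: at 6.75% the monthly rate is 0.0056250, so the payment is 226,000 × 0.0056250 / (1 − 1.0056250^−144) = $2,294.13.
Option 2: at 5.50% the monthly rate is 0.0045833, so the payment is 226,000 × 0.0045833 / (1 − 1.0045833^−144) = $2,147.39.
Monthly savings = $2,294.13 − $2,147.39 = $146.74.
Break-even = $1,130.00 / $146.74 = 7.70 → 8 months.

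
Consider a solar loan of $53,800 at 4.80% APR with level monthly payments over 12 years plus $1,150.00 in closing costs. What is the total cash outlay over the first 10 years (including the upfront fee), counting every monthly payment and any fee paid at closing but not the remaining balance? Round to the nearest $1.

At 4.80% the monthly rate is 0.0040000, so the payment is 53,800 × 0.0040000 / (1 − 1.0040000^−144) = $492.21.
Total outlay = 120 × $492.21 + $1,150.00 = $60,215.20.

$60,215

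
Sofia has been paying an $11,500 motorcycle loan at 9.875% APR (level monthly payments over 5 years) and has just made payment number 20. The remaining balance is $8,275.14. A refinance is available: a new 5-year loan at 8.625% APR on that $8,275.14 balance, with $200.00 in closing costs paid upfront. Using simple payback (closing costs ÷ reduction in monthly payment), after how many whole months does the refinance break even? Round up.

Current payment = 11,500 × 9.875%/12 / (1 − (1+0.0082292)^−60) = $243.63.
Refinanced payment = 8,275.14 × 0.0071875 / (1 − (1+0.0071875)^−60) = $170.28.
Monthly savings = $243.63 − $170.28 = $73.35.
Break-even = $200.00 / $73.35 = 2.73 → 3 months.

3 months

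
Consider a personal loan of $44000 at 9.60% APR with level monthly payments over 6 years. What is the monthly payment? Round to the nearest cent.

At 9.60% the monthly rate is 0.0080000, so the payment is 44,000 × 0.0080000 / (1 − 1.0080000^−72) = $806.29.

$806.29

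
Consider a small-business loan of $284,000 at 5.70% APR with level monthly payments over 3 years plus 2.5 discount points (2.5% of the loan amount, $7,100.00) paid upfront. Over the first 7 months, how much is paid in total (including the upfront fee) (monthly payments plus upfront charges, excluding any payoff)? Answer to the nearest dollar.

At 5.70% the monthly rate is 0.0047500, so the payment is 284,000 × 0.0047500 / (1 − 1.0047500^−36) = $8,601.28.
Total outlay = 7 × $8,601.28 + $7,100.00 = $67,308.96.

$67,309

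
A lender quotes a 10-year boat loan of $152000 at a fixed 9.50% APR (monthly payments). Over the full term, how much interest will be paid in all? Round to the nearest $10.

At 9.50% the monthly rate is 0.0079167, so the payment is 152,000 × 0.0079167 / (1 − 1.0079167^−120) = $1,966.84.
Total paid = 120 × $1,966.84 = $236,020.80; interest = $236,020.80 − $152,000 = $84,020.80.

$84,020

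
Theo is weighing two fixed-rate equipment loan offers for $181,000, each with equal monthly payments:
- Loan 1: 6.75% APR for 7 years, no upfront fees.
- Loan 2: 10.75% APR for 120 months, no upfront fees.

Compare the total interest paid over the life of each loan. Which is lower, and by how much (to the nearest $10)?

Loan 1 by $68,510

Loan 1: at 6.75% the monthly rate is 0.0056250, so the payment is 181,000 × 0.0056250 / (1 − 1.0056250^−84) = $2,709.71.
Total interest on Loan 1 = 84 × $2,709.71 − $181,000 = $46,615.64.
Loan 2: at 10.75% the monthly rate is 0.0089583, so the payment is 181,000 × 0.0089583 / (1 − 1.0089583^−120) = $2,467.73.
Total interest on Loan 2 = 120 × $2,467.73 − $181,000 = $115,127.60.
Loan 1 is lower by $68,511.96.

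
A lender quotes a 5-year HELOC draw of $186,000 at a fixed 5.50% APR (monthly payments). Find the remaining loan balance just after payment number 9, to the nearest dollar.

$161,247

With monthly rate i = 5.5%/12 = 0.0045833, the balance after k of n payments is P · [(1+i)^n − (1+i)^k] / [(1+i)^n − 1].
(1+0.0045833)^60 = 1.31570377 and (1+0.0045833)^9 = 1.04201439, so the balance is 186,000 × (1.31570377 − 1.04201439) / (1.31570377 − 1) = $161,246.80.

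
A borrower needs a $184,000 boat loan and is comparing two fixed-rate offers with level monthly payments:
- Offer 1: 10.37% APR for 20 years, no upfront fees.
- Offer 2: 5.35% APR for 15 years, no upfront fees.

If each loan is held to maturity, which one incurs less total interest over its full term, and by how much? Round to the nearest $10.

Offer 2 by $169,050

Offer 1: at 10.37% the monthly rate is 0.0086417, so the payment is 184,000 × 0.0086417 / (1 − 1.0086417^−240) = $1,820.98.
Total interest on Offer 1 = 240 × $1,820.98 − $184,000 = $253,035.20.
Offer 2: monthly rate = 5.35%/12 = 0.0044583; payment = 184,000 × 0.0044583 / (1 − (1+0.0044583)^−180) = $1,488.83.
Total interest on Offer 2 = 180 × $1,488.83 − $184,000 = $83,989.40.
Offer 2 is lower by $169,045.80.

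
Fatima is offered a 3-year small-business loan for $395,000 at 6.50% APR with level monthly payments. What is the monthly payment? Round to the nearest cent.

$12,106.36

Monthly rate = 6.5%/12 = 0.0054167; payment = 395,000 × 0.0054167 / (1 − (1+0.0054167)^−36) = $12,106.36.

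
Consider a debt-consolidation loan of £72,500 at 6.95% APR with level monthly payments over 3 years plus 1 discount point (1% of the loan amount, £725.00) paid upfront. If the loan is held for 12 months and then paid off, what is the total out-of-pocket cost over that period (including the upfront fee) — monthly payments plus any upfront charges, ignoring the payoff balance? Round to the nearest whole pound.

Monthly rate = 6.95%/12 = 0.0057917; payment = 72,500 × 0.0057917 / (1 − (1+0.0057917)^−36) = £2,236.93.
Total outlay = 12 × £2,236.93 + £725.00 = £27,568.16.

£27,568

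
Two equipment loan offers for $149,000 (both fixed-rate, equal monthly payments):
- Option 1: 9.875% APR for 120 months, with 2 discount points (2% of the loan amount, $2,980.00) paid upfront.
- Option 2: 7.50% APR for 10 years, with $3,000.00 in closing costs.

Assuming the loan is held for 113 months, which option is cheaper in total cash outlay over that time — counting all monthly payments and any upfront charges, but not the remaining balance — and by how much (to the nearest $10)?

Option 1: monthly rate = 9.875%/12 = 0.0082292; payment = 149,000 × 0.0082292 / (1 − (1+0.0082292)^−120) = $1,958.75.
Option 2: at 7.50% the monthly rate is 0.0062500, so the payment is 149,000 × 0.0062500 / (1 − 1.0062500^−120) = $1,768.66.
Over 113 months: Option 1 costs 113 × $1,958.75 + $2,980.00 = $224,318.75; Option 2 costs 113 × $1,768.66 + $3,000.00 = $202,858.58.
Option 2 is cheaper by $224,318.75 − $202,858.58 = $21,460.17.

Option 2 by $21,460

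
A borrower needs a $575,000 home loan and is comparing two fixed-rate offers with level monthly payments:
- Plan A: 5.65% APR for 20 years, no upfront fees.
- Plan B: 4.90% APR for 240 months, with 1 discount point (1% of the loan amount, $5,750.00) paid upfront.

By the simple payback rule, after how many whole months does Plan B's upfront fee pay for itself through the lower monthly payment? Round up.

24 months

Plan A: monthly rate = 5.65%/12 = 0.0047083; payment = 575,000 × 0.0047083 / (1 − (1+0.0047083)^−240) = $4,004.22.
Plan B: monthly rate = 4.9%/12 = 0.0040833; payment = 575,000 × 0.0040833 / (1 − (1+0.0040833)^−240) = $3,763.05.
Monthly savings = $4,004.22 − $3,763.05 = $241.17.
Break-even = $5,750.00 / $241.17 = 23.84 → 24 months.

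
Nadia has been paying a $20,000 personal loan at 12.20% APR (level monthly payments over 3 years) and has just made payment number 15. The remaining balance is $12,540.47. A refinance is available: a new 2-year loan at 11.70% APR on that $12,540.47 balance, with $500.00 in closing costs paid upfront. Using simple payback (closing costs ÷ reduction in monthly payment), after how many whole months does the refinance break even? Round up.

7 months

Current payment = 20,000 × 12.2%/12 / (1 − (1+0.0101667)^−36) = $666.20.
Refinanced payment = 12,540.47 × 0.0097500 / (1 − (1+0.0097500)^−24) = $588.57.
Monthly savings = $666.20 − $588.57 = $77.63.
Break-even = $500.00 / $77.63 = 6.44 → 7 months.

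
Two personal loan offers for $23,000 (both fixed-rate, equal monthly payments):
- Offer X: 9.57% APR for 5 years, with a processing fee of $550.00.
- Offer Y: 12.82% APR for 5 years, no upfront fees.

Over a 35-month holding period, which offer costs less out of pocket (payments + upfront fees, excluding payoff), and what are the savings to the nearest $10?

Offer X: monthly rate = 9.57%/12 = 0.0079750; payment = 23,000 × 0.0079750 / (1 − (1+0.0079750)^−60) = $483.83.
Offer Y: at 12.82% the monthly rate is 0.0106833, so the payment is 23,000 × 0.0106833 / (1 − 1.0106833^−60) = $521.20.
Over 35 months: Offer X costs 35 × $483.83 + $550.00 = $17,484.05; Offer Y costs 35 × $521.20 = $18,242.00.
Offer X is cheaper by $18,242.00 − $17,484.05 = $757.95.

Offer X by $760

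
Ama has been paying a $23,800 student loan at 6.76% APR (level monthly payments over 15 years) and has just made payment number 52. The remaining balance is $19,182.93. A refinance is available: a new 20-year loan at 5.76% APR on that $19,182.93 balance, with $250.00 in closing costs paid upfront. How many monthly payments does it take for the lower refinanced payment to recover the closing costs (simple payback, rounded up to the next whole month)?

Current payment = 23,800 × 6.76%/12 / (1 − (1+0.0056333)^−180) = $210.74.
Refinanced payment = 19,182.93 × 0.0048000 / (1 − (1+0.0048000)^−240) = $134.79.
Monthly savings = $210.74 − $134.79 = $75.95.
Break-even = $250.00 / $75.95 = 3.29 → 4 months.

4 months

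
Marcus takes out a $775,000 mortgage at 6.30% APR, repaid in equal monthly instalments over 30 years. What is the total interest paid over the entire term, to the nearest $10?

At 6.30% the monthly rate is 0.0052500, so the payment is 775,000 × 0.0052500 / (1 − 1.0052500^−360) = $4,797.04.
Total paid = 360 × $4,797.04 = $1,726,934.40; interest = $1,726,934.40 − $775,000 = $951,934.40.

$951,930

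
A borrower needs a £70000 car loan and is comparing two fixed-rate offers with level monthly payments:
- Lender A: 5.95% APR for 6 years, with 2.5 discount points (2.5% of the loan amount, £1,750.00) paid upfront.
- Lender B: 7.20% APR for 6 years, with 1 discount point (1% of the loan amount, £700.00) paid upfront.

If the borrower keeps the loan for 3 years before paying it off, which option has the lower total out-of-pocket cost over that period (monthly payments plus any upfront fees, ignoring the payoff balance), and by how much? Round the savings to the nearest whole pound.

Lender A: at 5.95% the monthly rate is 0.0049583, so the payment is 70,000 × 0.0049583 / (1 − 1.0049583^−72) = £1,158.45.
Lender B: monthly rate = 7.2%/12 = 0.0060000; payment = 70,000 × 0.0060000 / (1 − (1+0.0060000)^−72) = £1,200.16.
Over 36 months: Lender A costs 36 × £1,158.45 + £1,750.00 = £43,454.20; Lender B costs 36 × £1,200.16 + £700.00 = £43,905.76.
Lender A is cheaper by £43,905.76 − £43,454.20 = £451.56.

Lender A by £452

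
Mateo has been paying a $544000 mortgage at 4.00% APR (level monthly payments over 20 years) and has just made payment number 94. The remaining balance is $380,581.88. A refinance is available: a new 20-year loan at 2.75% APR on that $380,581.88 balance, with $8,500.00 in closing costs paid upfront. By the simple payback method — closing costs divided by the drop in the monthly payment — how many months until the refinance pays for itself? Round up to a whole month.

7 months

Current payment = 544,000 × 4%/12 / (1 − (1+0.0033333)^−240) = $3,296.53.
Refinanced payment = 380,581.88 × 0.0022917 / (1 − (1+0.0022917)^−240) = $2,063.39.
Monthly savings = $3,296.53 − $2,063.39 = $1,233.14.
Break-even = $8,500.00 / $1,233.14 = 6.89 → 7 months.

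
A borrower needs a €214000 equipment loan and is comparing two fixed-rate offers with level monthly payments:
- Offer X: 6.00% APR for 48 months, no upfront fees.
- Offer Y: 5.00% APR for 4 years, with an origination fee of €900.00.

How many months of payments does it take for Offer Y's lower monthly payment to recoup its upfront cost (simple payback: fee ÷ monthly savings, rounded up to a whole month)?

10 months

Offer X: monthly rate = 6%/12 = 0.0050000; payment = 214,000 × 0.0050000 / (1 − (1+0.0050000)^−48) = €5,025.80.
Offer Y: at 5.00% the monthly rate is 0.0041667, so the payment is 214,000 × 0.0041667 / (1 − 1.0041667^−48) = €4,928.27.
Monthly savings = €5,025.80 − €4,928.27 = €97.53.
Break-even = €900.00 / €97.53 = 9.23 → 10 months.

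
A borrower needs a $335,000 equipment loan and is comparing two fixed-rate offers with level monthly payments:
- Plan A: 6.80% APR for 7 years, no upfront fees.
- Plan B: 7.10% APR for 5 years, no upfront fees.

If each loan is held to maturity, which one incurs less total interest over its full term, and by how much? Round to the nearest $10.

Plan A: monthly rate = 6.8%/12 = 0.0056667; payment = 335,000 × 0.0056667 / (1 − (1+0.0056667)^−84) = $5,023.36.
Total interest on Plan A = 84 × $5,023.36 − $335,000 = $86,962.24.
Plan B: at 7.10% the monthly rate is 0.0059167, so the payment is 335,000 × 0.0059167 / (1 − 1.0059167^−60) = $6,649.22.
Total interest on Plan B = 60 × $6,649.22 − $335,000 = $63,953.20.
Plan B is lower by $23,009.04.

Plan B by $23,010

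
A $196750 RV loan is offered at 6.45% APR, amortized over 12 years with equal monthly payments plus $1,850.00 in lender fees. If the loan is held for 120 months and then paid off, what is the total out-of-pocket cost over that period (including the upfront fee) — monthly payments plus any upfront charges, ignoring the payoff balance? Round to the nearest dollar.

At 6.45% the monthly rate is 0.0053750, so the payment is 196,750 × 0.0053750 / (1 − 1.0053750^−144) = $1,966.12.
Total outlay = 120 × $1,966.12 + $1,850.00 = $237,784.40.

$237,784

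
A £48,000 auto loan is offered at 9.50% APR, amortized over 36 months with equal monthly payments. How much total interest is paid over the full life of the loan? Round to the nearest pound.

£7,353

At 9.50% the monthly rate is 0.0079167, so the payment is 48,000 × 0.0079167 / (1 − 1.0079167^−36) = £1,537.58.
Total paid = 36 × £1,537.58 = £55,352.88; interest = £55,352.88 − £48,000 = £7,352.88.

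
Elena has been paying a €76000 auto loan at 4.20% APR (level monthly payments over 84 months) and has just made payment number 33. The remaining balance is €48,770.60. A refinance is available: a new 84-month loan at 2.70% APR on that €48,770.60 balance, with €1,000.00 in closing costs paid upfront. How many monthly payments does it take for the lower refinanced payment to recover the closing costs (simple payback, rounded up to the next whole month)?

3 months

Current payment = 76,000 × 4.2%/12 / (1 − (1+0.0035000)^−84) = €1,045.84.
Refinanced payment = 48,770.60 × 0.0022500 / (1 − (1+0.0022500)^−84) = €637.85.
Monthly savings = €1,045.84 − €637.85 = €407.99.
Break-even = €1,000.00 / €407.99 = 2.45 → 3 months.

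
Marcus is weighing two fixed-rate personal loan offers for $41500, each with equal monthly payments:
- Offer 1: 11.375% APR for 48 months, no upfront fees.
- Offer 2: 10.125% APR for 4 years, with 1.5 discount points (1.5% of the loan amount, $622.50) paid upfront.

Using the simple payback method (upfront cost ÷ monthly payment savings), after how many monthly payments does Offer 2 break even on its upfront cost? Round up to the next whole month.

Offer 1: at 11.375% the monthly rate is 0.0094792, so the payment is 41,500 × 0.0094792 / (1 − 1.0094792^−48) = $1,080.16.
Offer 2: at 10.125% the monthly rate is 0.0084375, so the payment is 41,500 × 0.0084375 / (1 − 1.0084375^−48) = $1,055.04.
Monthly savings = $1,080.16 − $1,055.04 = $25.12.
Break-even = $622.50 / $25.12 = 24.78 → 25 months.

25 months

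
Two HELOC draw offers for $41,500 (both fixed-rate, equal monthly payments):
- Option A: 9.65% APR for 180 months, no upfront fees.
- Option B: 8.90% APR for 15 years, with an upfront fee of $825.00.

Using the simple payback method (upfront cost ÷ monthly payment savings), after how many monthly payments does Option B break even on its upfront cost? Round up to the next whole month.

45 months

Option A: monthly rate = 9.65%/12 = 0.0080417; payment = 41,500 × 0.0080417 / (1 − (1+0.0080417)^−180) = $437.12.
Option B: at 8.90% the monthly rate is 0.0074167, so the payment is 41,500 × 0.0074167 / (1 − 1.0074167^−180) = $418.46.
Monthly savings = $437.12 − $418.46 = $18.66.
Break-even = $825.00 / $18.66 = 44.21 → 45 months.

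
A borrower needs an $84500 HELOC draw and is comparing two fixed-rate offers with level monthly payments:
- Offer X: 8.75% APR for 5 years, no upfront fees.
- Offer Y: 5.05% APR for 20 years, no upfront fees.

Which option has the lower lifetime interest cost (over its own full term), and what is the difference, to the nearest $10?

Offer X: monthly rate = 8.75%/12 = 0.0072917; payment = 84,500 × 0.0072917 / (1 − (1+0.0072917)^−60) = $1,743.85.
Total interest on Offer X = 60 × $1,743.85 − $84,500 = $20,131.00.
Offer Y: at 5.05% the monthly rate is 0.0042083, so the payment is 84,500 × 0.0042083 / (1 − 1.0042083^−240) = $560.00.
Total interest on Offer Y = 240 × $560.00 − $84,500 = $49,900.00.
Offer X is lower by $29,769.00.

Offer X by $29,770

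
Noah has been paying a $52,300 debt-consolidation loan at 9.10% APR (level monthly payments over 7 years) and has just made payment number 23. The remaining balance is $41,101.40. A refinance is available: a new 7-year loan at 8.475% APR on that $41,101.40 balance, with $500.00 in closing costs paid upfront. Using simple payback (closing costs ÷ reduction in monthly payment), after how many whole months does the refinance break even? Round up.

3 months

Current payment = 52,300 × 9.1%/12 / (1 − (1+0.0075833)^−84) = $844.12.
Refinanced payment = 41,101.40 × 0.0070625 / (1 − (1+0.0070625)^−84) = $650.39.
Monthly savings = $844.12 − $650.39 = $193.73.
Break-even = $500.00 / $193.73 = 2.58 → 3 months.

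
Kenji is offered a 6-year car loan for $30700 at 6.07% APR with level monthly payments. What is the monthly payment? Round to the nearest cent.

$509.80

At 6.07% the monthly rate is 0.0050583, so the payment is 30,700 × 0.0050583 / (1 − 1.0050583^−72) = $509.80.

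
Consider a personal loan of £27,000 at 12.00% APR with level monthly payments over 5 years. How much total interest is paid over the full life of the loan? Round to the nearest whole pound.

£9,036

Monthly rate = 12%/12 = 0.0100000; payment = 27,000 × 0.0100000 / (1 − (1+0.0100000)^−60) = £600.60.
Total paid = 60 × £600.60 = £36,036.00; interest = £36,036.00 − £27,000 = £9,036.00.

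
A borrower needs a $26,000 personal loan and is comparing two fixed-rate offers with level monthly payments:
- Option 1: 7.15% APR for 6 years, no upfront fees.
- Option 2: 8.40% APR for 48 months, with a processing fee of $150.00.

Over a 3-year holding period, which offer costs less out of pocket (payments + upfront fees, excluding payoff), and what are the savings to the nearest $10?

Option 1 by $7,150

Option 1: monthly rate = 7.15%/12 = 0.0059583; payment = 26,000 × 0.0059583 / (1 − (1+0.0059583)^−72) = $445.15.
Option 2: monthly rate = 8.4%/12 = 0.0070000; payment = 26,000 × 0.0070000 / (1 − (1+0.0070000)^−48) = $639.63.
Over 36 months: Option 1 costs 36 × $445.15 = $16,025.40; Option 2 costs 36 × $639.63 + $150.00 = $23,176.68.
Option 1 is cheaper by $23,176.68 − $16,025.40 = $7,151.28.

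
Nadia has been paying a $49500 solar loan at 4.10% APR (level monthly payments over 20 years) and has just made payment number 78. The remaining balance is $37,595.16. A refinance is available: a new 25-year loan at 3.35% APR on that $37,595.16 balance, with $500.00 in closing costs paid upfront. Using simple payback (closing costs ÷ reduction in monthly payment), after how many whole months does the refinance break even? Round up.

5 months

Current payment = 49,500 × 4.1%/12 / (1 − (1+0.0034167)^−240) = $302.57.
Refinanced payment = 37,595.16 × 0.0027917 / (1 − (1+0.0027917)^−300) = $185.20.
Monthly savings = $302.57 − $185.20 = $117.37.
Break-even = $500.00 / $117.37 = 4.26 → 5 months.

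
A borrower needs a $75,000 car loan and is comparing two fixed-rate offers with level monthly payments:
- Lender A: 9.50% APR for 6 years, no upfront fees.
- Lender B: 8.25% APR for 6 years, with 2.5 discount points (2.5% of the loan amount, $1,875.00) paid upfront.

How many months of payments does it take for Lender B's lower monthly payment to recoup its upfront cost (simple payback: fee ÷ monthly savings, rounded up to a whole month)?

41 months

Lender A: at 9.50% the monthly rate is 0.0079167, so the payment is 75,000 × 0.0079167 / (1 − 1.0079167^−72) = $1,370.60.
Lender B: monthly rate = 8.25%/12 = 0.0068750; payment = 75,000 × 0.0068750 / (1 − (1+0.0068750)^−72) = $1,324.17.
Monthly savings = $1,370.60 − $1,324.17 = $46.43.
Break-even = $1,875.00 / $46.43 = 40.38 → 41 months.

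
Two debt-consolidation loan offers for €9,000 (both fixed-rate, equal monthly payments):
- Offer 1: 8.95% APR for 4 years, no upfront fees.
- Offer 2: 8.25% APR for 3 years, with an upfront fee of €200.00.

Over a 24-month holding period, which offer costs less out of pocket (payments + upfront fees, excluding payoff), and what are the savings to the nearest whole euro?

Offer 1 by €1,624

Offer 1: at 8.95% the monthly rate is 0.0074583, so the payment is 9,000 × 0.0074583 / (1 − 1.0074583^−48) = €223.75.
Offer 2: monthly rate = 8.25%/12 = 0.0068750; payment = 9,000 × 0.0068750 / (1 − (1+0.0068750)^−36) = €283.07.
Over 24 months: Offer 1 costs 24 × €223.75 = €5,370.00; Offer 2 costs 24 × €283.07 + €200.00 = €6,993.68.
Offer 1 is cheaper by €6,993.68 − €5,370.00 = €1,623.68.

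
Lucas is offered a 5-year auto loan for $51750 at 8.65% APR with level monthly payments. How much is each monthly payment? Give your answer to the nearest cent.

Monthly rate = 8.65%/12 = 0.0072083; payment = 51,750 × 0.0072083 / (1 − (1+0.0072083)^−60) = $1,065.48.

$1,065.48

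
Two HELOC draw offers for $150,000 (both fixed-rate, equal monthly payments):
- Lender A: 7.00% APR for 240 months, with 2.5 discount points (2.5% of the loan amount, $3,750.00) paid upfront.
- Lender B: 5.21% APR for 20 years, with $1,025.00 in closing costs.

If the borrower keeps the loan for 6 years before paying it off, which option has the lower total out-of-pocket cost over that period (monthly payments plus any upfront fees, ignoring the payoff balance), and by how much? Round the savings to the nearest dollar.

Lender A: monthly rate = 7%/12 = 0.0058333; payment = 150,000 × 0.0058333 / (1 − (1+0.0058333)^−240) = $1,162.95.
Lender B: at 5.21% the monthly rate is 0.0043417, so the payment is 150,000 × 0.0043417 / (1 − 1.0043417^−240) = $1,007.42.
Over 72 months: Lender A costs 72 × $1,162.95 + $3,750.00 = $87,482.40; Lender B costs 72 × $1,007.42 + $1,025.00 = $73,559.24.
Lender B is cheaper by $87,482.40 − $73,559.24 = $13,923.16.

Lender B by $13,923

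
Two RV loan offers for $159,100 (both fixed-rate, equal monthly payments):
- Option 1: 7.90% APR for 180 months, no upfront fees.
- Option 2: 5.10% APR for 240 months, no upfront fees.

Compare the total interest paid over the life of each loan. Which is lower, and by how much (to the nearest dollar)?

Option 2 by $17,917

Option 1: at 7.90% the monthly rate is 0.0065833, so the payment is 159,100 × 0.0065833 / (1 − 1.0065833^−180) = $1,511.27.
Total interest on Option 1 = 180 × $1,511.27 − $159,100 = $112,928.60.
Option 2: at 5.10% the monthly rate is 0.0042500, so the payment is 159,100 × 0.0042500 / (1 − 1.0042500^−240) = $1,058.80.
Total interest on Option 2 = 240 × $1,058.80 − $159,100 = $95,012.00.
Option 2 is lower by $17,916.60.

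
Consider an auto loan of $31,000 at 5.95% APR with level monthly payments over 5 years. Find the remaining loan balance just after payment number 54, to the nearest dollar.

With monthly rate i = 5.95%/12 = 0.0049583, the balance after k of n payments is P · [(1+i)^n − (1+i)^k] / [(1+i)^n − 1].
(1+0.0049583)^60 = 1.34549890 and (1+0.0049583)^54 = 1.30615589, so the balance is 31,000 × (1.34549890 − 1.30615589) / (1.34549890 − 1) = $3,530.06.

$3,530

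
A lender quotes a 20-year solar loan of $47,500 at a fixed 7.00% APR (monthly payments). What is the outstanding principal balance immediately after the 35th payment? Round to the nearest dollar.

With monthly rate i = 7%/12 = 0.0058333, the balance after k of n payments is P · [(1+i)^n − (1+i)^k] / [(1+i)^n − 1].
(1+0.0058333)^240 = 4.03873885 and (1+0.0058333)^35 = 1.22577523, so the balance is 47,500 × (4.03873885 − 1.22577523) / (4.03873885 − 1) = $43,970.80.

$43,971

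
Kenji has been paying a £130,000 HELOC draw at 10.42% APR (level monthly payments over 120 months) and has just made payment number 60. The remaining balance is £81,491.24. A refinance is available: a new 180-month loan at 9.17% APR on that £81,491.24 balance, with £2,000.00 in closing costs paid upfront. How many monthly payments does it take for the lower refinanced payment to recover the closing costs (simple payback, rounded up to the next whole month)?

Current payment = 130,000 × 10.42%/12 / (1 − (1+0.0086833)^−120) = £1,748.34.
Refinanced payment = 81,491.24 × 0.0076417 / (1 − (1+0.0076417)^−180) = £834.80.
Monthly savings = £1,748.34 − £834.80 = £913.54.
Break-even = £2,000.00 / £913.54 = 2.19 → 3 months.

3 months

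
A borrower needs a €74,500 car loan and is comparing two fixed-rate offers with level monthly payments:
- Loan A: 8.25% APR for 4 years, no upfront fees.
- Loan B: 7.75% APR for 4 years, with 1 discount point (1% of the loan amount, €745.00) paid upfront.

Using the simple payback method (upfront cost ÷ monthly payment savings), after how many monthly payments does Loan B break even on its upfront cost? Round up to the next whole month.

43 months

Loan A: at 8.25% the monthly rate is 0.0068750, so the payment is 74,500 × 0.0068750 / (1 − 1.0068750^−48) = €1,827.52.
Loan B: monthly rate = 7.75%/12 = 0.0064583; payment = 74,500 × 0.0064583 / (1 − (1+0.0064583)^−48) = €1,810.03.
Monthly savings = €1,827.52 − €1,810.03 = €17.49.
Break-even = €745.00 / €17.49 = 42.60 → 43 months.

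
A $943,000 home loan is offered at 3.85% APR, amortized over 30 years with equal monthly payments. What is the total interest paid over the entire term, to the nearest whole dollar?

$648,510

At 3.85% the monthly rate is 0.0032083, so the payment is 943,000 × 0.0032083 / (1 − 1.0032083^−360) = $4,420.86.
Total paid = 360 × $4,420.86 = $1,591,509.60; interest = $1,591,509.60 − $943,000 = $648,509.60.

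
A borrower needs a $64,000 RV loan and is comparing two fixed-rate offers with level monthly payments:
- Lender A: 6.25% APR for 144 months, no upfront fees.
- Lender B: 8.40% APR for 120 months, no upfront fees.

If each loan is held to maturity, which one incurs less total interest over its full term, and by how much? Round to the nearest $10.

Lender A: at 6.25% the monthly rate is 0.0052083, so the payment is 64,000 × 0.0052083 / (1 − 1.0052083^−144) = $632.86.
Total interest on Lender A = 144 × $632.86 − $64,000 = $27,131.84.
Lender B: monthly rate = 8.4%/12 = 0.0070000; payment = 64,000 × 0.0070000 / (1 − (1+0.0070000)^−120) = $790.09.
Total interest on Lender B = 120 × $790.09 − $64,000 = $30,810.80.
Lender A is lower by $3,678.96.

Lender A by $3,680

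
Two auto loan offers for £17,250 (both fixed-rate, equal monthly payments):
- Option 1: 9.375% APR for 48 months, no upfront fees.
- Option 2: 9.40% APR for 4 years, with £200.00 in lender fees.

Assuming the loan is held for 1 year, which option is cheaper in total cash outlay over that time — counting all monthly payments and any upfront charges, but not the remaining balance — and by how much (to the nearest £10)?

Option 1 by £200

Option 1: at 9.375% the monthly rate is 0.0078125, so the payment is 17,250 × 0.0078125 / (1 − 1.0078125^−48) = £432.35.
Option 2: monthly rate = 9.4%/12 = 0.0078333; payment = 17,250 × 0.0078333 / (1 − (1+0.0078333)^−48) = £432.55.
Over 12 months: Option 1 costs 12 × £432.35 = £5,188.20; Option 2 costs 12 × £432.55 + £200.00 = £5,390.60.
Option 1 is cheaper by £5,390.60 − £5,188.20 = £202.40.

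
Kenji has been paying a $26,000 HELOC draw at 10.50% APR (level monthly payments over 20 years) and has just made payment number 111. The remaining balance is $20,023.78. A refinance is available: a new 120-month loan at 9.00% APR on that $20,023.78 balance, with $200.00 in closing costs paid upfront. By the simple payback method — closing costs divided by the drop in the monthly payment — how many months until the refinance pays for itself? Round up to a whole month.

Current payment = 26,000 × 10.5%/12 / (1 − (1+0.0087500)^−240) = $259.58.
Refinanced payment = 20,023.78 × 0.0075000 / (1 − (1+0.0075000)^−120) = $253.65.
Monthly savings = $259.58 − $253.65 = $5.93.
Break-even = $200.00 / $5.93 = 33.73 → 34 months.

34 months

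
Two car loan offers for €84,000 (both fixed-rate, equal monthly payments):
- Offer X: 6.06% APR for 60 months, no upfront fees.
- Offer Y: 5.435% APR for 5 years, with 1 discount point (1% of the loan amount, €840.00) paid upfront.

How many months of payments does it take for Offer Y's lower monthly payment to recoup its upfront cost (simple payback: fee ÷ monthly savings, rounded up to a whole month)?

35 months

Offer X: monthly rate = 6.06%/12 = 0.0050500; payment = 84,000 × 0.0050500 / (1 − (1+0.0050500)^−60) = €1,626.30.
Offer Y: at 5.435% the monthly rate is 0.0045292, so the payment is 84,000 × 0.0045292 / (1 − 1.0045292^−60) = €1,601.98.
Monthly savings = €1,626.30 − €1,601.98 = €24.32.
Break-even = €840.00 / €24.32 = 34.54 → 35 months.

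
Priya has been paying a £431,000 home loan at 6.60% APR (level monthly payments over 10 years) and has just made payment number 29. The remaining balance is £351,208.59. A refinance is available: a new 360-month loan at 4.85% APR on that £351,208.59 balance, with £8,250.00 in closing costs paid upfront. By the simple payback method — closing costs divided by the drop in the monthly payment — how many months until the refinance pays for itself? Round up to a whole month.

Current payment = 431,000 × 6.6%/12 / (1 − (1+0.0055000)^−120) = £4,915.88.
Refinanced payment = 351,208.59 × 0.0040417 / (1 − (1+0.0040417)^−360) = £1,853.30.
Monthly savings = £4,915.88 − £1,853.30 = £3,062.58.
Break-even = £8,250.00 / £3,062.58 = 2.69 → 3 months.

3 months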